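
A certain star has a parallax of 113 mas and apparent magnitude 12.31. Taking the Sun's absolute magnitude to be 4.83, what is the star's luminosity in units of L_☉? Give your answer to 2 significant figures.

L/L_☉ ≈ 8.0×10^-4

d = 1/p = 1000/113 mas = 8.850 pc
M = m − 5 log₁₀ d + 5 = 12.31 − 5·0.9469 + 5 = 12.575
M − M_☉ = 12.575 − 4.83 = 7.745
L/L_☉ = 10^(−0.4 × 7.745) = 7.977×10^-4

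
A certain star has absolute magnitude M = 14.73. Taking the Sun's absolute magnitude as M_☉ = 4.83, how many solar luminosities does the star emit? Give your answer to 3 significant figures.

M − M_☉ = 14.73 − 4.83 = 9.900
L/L_☉ = 10^(−0.4 (M − M_☉)) = 10^-3.960 = 1.096×10^-4

L/L_☉ ≈ 1.10×10^-4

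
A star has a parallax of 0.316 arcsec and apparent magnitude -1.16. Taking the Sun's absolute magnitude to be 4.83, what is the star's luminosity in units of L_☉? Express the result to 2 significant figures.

L/L_☉ ≈ 25

d = 1/p = 1/0.316″ = 3.165 pc
M = m − 5 log₁₀ d + 5 = -1.16 − 5·0.5003 + 5 = 1.338
M − M_☉ = 1.338 − 4.83 = -3.492
L/L_☉ = 10^(−0.4 × -3.492) = 24.92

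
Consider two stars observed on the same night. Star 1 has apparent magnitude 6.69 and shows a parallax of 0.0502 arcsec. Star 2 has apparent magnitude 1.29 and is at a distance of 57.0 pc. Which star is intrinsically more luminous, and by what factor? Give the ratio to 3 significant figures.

Star 1: d = 1/p = 1/0.0502″ = 19.92 pc
Star 1: M = m − 5 log₁₀ d + 5 = 6.69 − 5·1.2993 + 5 = 5.194
Star 2: M = m − 5 log₁₀ d + 5 = 1.29 − 5·1.7559 + 5 = -2.489
ΔM = M_1 − M_2 = 5.194 − (-2.489) = 7.683; smaller M is more luminous → Star 2.
L ratio = 10^(0.4 |ΔM|) = 10^3.073 = 1183

Star 2 is more luminous, by a factor of 1180.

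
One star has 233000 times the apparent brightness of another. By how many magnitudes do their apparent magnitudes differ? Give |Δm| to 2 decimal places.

Pogson: Δm = −2.5 log₁₀(ratio) = −2.5 log₁₀(233000) = −2.5 × 5.3674 = -13.418

|Δm| ≈ 13.42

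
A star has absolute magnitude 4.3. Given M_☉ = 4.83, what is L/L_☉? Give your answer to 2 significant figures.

M − M_☉ = 4.3 − 4.83 = -0.530
L/L_☉ = 10^(−0.4 (M − M_☉)) = 10^0.212 = 1.629

L/L_☉ ≈ 1.6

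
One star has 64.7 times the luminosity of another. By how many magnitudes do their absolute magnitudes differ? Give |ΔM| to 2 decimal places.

Pogson: ΔM = −2.5 log₁₀(ratio) = −2.5 log₁₀(64.7) = −2.5 × 1.8109 = -4.527

|ΔM| ≈ 4.53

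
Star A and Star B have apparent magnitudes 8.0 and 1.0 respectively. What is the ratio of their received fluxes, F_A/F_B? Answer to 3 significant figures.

Magnitude difference = 7.0
Flux ratio = 10^(−0.4 Δm) = 10^(−0.4 × 7.0) = 10^-2.800 = 1.585×10^-3

F_A/F_B ≈ 1.58×10^-3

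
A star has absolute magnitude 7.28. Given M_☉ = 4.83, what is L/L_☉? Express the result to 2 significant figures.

L/L_☉ ≈ 0.10

M − M_☉ = 7.28 − 4.83 = 2.450
L/L_☉ = 10^(−0.4 (M − M_☉)) = 10^-0.980 = 0.1047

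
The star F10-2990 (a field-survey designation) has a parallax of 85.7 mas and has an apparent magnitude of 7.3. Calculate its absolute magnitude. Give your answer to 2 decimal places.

p = 85.7 mas = 0.0857″ → d = 1/p = 11.67 pc
5 log₁₀(d/10 pc) = 5 log₁₀(11.67) − 5 = 0.335
M = m − 5 log₁₀(d/10) = 7.3 − 0.335 = 6.965

M ≈ 6.96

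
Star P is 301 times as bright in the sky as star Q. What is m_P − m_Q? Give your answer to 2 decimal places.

m_P − m_Q ≈ -6.20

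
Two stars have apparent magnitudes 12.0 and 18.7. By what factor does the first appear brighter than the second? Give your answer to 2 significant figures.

480

Magnitude difference = -6.7
Flux ratio = 10^(−0.4 Δm) = 10^(−0.4 × -6.7) = 10^2.680 = 478.6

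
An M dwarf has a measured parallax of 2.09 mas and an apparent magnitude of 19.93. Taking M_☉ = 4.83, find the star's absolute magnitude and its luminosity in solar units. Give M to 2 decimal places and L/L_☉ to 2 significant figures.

d = 1/p = 1000/2.09 mas = 478.5 pc
M = m − 5 log₁₀ d + 5 = 19.93 − 5·2.6799 + 5 = 11.531
M − M_☉ = 11.531 − 4.83 = 6.701
L/L_☉ = 10^(−0.4 × 6.701) = 2.088×10^-3

M ≈ 11.53; L/L_☉ ≈ 2.1×10^-3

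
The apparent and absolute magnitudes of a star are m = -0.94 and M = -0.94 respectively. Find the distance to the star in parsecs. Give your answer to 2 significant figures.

Distance modulus: m − M = -0.94 − (-0.94) = 0.000
m − M = 5 log₁₀ d − 5
log₁₀ d = (m − M)/5 + 1 = 1.0000
d = 10^1.0000 = 10.00 pc

d ≈ 10 pc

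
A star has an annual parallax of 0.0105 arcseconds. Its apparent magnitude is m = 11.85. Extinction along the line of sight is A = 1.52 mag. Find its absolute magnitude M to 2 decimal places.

d = 1/p = 1/0.0105″ = 95.24 pc
5 log₁₀(d/10 pc) = 5 log₁₀(95.24) − 5 = 4.894
M = m − 5 log₁₀(d/10) − A = 11.85 − 4.894 − 1.52 = 5.436

M ≈ 5.44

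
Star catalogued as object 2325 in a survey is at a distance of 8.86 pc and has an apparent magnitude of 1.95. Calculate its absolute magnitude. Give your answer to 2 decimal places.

5 log₁₀(d/10 pc) = 5 log₁₀(8.860) − 5 = -0.263
M = m − 5 log₁₀(d/10) = 1.95 + 0.263 = 2.213

M ≈ 2.21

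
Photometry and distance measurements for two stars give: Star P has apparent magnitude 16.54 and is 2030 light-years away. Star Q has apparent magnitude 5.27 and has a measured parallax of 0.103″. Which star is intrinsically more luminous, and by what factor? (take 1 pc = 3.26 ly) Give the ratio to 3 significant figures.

Star Q is more luminous, by a factor of 7.83.

Star P: d = 2030 ly / 3.26 = 622.7 pc
Star P: M = m − 5 log₁₀ d + 5 = 16.54 − 5·2.7943 + 5 = 7.569
Star Q: d = 1/p = 1/0.103″ = 9.709 pc
Star Q: M = m − 5 log₁₀ d + 5 = 5.27 − 5·0.9872 + 5 = 5.334
ΔM = M_P − M_Q = 7.569 − (5.334) = 2.234; smaller M is more luminous → Star Q.
L ratio = 10^(0.4 |ΔM|) = 10^0.894 = 7.830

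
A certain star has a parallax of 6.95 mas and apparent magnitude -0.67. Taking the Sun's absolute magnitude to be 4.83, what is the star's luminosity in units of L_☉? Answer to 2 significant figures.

d = 1/p = 1000/6.95 mas = 143.9 pc
M = m − 5 log₁₀ d + 5 = -0.67 − 5·2.1580 + 5 = -6.460
M − M_☉ = -6.460 − 4.83 = -11.290
L/L_☉ = 10^(−0.4 × -11.290) = 32810

L/L_☉ ≈ 33000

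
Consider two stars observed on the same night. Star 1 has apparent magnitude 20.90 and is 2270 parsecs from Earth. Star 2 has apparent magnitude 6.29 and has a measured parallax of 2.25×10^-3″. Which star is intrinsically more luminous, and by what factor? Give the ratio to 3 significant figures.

Star 2 is more luminous, by a factor of 26800.

Star 1: M = m − 5 log₁₀ d + 5 = 20.90 − 5·3.3560 + 5 = 9.120
Star 2: d = 1/p = 1/2.25×10^-3″ = 444.4 pc
Star 2: M = m − 5 log₁₀ d + 5 = 6.29 − 5·2.6478 + 5 = -1.949
ΔM = M_1 − M_2 = 9.120 − (-1.949) = 11.069; smaller M is more luminous → Star 2.
L ratio = 10^(0.4 |ΔM|) = 10^4.428 = 26770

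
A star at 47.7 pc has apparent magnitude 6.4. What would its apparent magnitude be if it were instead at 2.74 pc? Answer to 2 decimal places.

Flux ∝ 1/d², so Δm = 5 log₁₀(d₂/d₁) = 5 log₁₀(2.74/47.7) = -6.204
m₂ = m₁ + Δm = 6.4 + (-6.204) = 0.196

m ≈ 0.20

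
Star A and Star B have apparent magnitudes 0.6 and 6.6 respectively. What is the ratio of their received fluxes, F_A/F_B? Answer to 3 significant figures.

F_A/F_B ≈ 251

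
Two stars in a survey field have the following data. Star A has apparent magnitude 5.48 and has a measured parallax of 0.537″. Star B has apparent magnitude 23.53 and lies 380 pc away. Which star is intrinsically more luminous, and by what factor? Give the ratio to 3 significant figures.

Star A is more luminous, by a factor of 399.

Star A: d = 1/p = 1/0.537″ = 1.862 pc
Star A: M = m − 5 log₁₀ d + 5 = 5.48 − 5·0.2700 + 5 = 9.130
Star B: M = m − 5 log₁₀ d + 5 = 23.53 − 5·2.5798 + 5 = 15.631
ΔM = M_A − M_B = 9.130 − (15.631) = -6.501; smaller M is more luminous → Star A.
L ratio = 10^(0.4 |ΔM|) = 10^2.600 = 398.6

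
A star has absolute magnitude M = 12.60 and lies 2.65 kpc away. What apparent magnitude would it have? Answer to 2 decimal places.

m ≈ 24.72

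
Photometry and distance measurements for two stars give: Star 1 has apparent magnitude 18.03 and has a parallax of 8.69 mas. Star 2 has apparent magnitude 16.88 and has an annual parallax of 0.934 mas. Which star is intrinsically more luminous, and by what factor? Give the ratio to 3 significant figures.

Star 2 is more luminous, by a factor of 250.

Star 1: p = 8.69 mas = 8.69×10^-3″ → d = 1/p = 115.1 pc
Star 1: M = m − 5 log₁₀ d + 5 = 18.03 − 5·2.0610 + 5 = 12.725
Star 2: p = 0.934 mas = 9.34×10^-4″ → d = 1/p = 1071 pc
Star 2: M = m − 5 log₁₀ d + 5 = 16.88 − 5·3.0297 + 5 = 6.732
ΔM = M_1 − M_2 = 12.725 − (6.732) = 5.993; smaller M is more luminous → Star 2.
L ratio = 10^(0.4 |ΔM|) = 10^2.397 = 249.7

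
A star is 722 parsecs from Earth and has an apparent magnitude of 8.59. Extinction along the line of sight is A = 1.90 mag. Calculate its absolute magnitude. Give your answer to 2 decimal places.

M ≈ -2.60

5 log₁₀(d/10 pc) = 5 log₁₀(722.0) − 5 = 9.293
M = m − 5 log₁₀(d/10) − A = 8.59 − 9.293 − 1.90 = -2.603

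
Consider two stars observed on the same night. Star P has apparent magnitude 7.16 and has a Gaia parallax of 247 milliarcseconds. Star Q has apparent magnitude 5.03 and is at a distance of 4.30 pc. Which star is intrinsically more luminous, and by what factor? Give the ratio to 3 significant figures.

Star P: p = 247 mas = 0.247″ → d = 1/p = 4.049 pc
Star P: M = m − 5 log₁₀ d + 5 = 7.16 − 5·0.6073 + 5 = 9.123
Star Q: M = m − 5 log₁₀ d + 5 = 5.03 − 5·0.6335 + 5 = 6.863
ΔM = M_P − M_Q = 9.123 − (6.863) = 2.261; smaller M is more luminous → Star Q.
L ratio = 10^(0.4 |ΔM|) = 10^0.904 = 8.023

Star Q is more luminous, by a factor of 8.02.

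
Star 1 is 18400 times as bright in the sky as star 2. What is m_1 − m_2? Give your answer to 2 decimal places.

m_1 − m_2 ≈ -10.66

Pogson: Δm = −2.5 log₁₀(ratio) = −2.5 log₁₀(18400) = −2.5 × 4.2648 = -10.662
Star 1 is brighter, so it has the smaller magnitude: the difference is negative.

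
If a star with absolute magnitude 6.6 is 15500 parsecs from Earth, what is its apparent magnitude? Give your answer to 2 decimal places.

m = M + 5 log₁₀ d − 5 = 6.6 + 5·4.1903 − 5 = 22.552

m ≈ 22.55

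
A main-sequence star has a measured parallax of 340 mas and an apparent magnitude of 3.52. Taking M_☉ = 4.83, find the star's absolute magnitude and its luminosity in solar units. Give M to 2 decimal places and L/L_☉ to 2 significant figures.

d = 1/p = 1000/340 mas = 2.941 pc
M = m − 5 log₁₀ d + 5 = 3.52 − 5·0.4685 + 5 = 6.177
M − M_☉ = 6.177 − 4.83 = 1.347
L/L_☉ = 10^(−0.4 × 1.347) = 0.2891

M ≈ 6.18; L/L_☉ ≈ 0.29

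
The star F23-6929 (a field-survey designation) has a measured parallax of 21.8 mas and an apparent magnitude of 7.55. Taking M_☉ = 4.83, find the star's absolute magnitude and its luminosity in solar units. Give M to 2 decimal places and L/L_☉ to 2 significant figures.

d = 1/p = 1000/21.8 mas = 45.87 pc
M = m − 5 log₁₀ d + 5 = 7.55 − 5·1.6615 + 5 = 4.242
M − M_☉ = 4.242 − 4.83 = -0.588
L/L_☉ = 10^(−0.4 × -0.588) = 1.718

M ≈ 4.24; L/L_☉ ≈ 1.7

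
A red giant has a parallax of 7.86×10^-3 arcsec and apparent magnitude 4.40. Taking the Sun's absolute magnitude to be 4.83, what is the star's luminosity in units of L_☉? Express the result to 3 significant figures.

L/L_☉ ≈ 241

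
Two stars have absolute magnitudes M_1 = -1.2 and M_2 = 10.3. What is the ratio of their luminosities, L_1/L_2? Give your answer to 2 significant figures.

L_1/L_2 ≈ 40000

ΔM = M_1 − M_2 = -11.5
L_1/L_2 = 10^(−0.4 ΔM) = 10^4.600 = 39810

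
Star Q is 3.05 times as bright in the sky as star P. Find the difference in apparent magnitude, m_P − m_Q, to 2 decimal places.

Pogson: Δm = −2.5 log₁₀(ratio) = −2.5 log₁₀(3.05) = −2.5 × 0.4843 = -1.211
Star Q is brighter so has the smaller magnitude: m_P − m_Q is positive.

m_P − m_Q ≈ 1.21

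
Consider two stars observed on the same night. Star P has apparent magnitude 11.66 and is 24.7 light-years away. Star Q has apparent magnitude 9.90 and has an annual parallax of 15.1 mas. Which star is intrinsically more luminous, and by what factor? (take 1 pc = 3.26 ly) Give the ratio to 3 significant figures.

Star Q is more luminous, by a factor of 386.

Star P: d = 24.7 ly / 3.26 = 7.577 pc
Star P: M = m − 5 log₁₀ d + 5 = 11.66 − 5·0.8795 + 5 = 12.263
Star Q: p = 15.1 mas = 0.0151″ → d = 1/p = 66.23 pc
Star Q: M = m − 5 log₁₀ d + 5 = 9.90 − 5·1.8210 + 5 = 5.795
ΔM = M_P − M_Q = 12.263 − (5.795) = 6.468; smaller M is more luminous → Star Q.
L ratio = 10^(0.4 |ΔM|) = 10^2.587 = 386.4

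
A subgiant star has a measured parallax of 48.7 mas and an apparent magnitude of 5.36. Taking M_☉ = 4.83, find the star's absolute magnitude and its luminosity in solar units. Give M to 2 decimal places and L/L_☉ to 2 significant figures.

d = 1/p = 1000/48.7 mas = 20.53 pc
M = m − 5 log₁₀ d + 5 = 5.36 − 5·1.3125 + 5 = 3.798
M − M_☉ = 3.798 − 4.83 = -1.032
L/L_☉ = 10^(−0.4 × -1.032) = 2.588

M ≈ 3.80; L/L_☉ ≈ 2.6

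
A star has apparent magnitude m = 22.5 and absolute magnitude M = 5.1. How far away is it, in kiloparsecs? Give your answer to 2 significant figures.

d ≈ 30 kpc

μ = m − M = 17.400
m − M = 5 log₁₀ d − 5
log₁₀ d = (m − M)/5 + 1 = 4.4800
d = 10^4.4800 = 30200 pc
= 30.20 kpc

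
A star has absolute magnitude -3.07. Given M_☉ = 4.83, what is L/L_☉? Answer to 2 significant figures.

L/L_☉ ≈ 1400

M − M_☉ = -3.07 − 4.83 = -7.900
L/L_☉ = 10^(−0.4 (M − M_☉)) = 10^3.160 = 1445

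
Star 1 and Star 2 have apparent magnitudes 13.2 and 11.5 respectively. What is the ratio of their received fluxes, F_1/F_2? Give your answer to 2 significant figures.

Δm = 13.2 − (11.5) = 1.7
Flux ratio = 10^(−0.4 Δm) = 10^(−0.4 × 1.7) = 10^-0.680 = 0.2089

F_1/F_2 ≈ 0.21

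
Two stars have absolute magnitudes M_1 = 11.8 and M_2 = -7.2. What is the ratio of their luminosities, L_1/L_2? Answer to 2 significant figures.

L_1/L_2 ≈ 2.5×10^-8

ΔM = M_1 − M_2 = 19.0
L_1/L_2 = 10^(−0.4 ΔM) = 10^-7.600 = 2.512×10^-8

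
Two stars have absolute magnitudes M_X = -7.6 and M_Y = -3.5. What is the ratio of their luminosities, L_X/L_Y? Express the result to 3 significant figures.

L_X/L_Y ≈ 43.7

ΔM = M_X − M_Y = -4.1
L_X/L_Y = 10^(−0.4 ΔM) = 10^1.640 = 43.65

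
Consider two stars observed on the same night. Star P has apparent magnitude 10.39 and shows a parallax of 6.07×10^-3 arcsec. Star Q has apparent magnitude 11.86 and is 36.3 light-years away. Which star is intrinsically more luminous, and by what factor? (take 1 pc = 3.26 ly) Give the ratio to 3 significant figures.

Star P: d = 1/p = 1/6.07×10^-3″ = 164.7 pc
Star P: M = m − 5 log₁₀ d + 5 = 10.39 − 5·2.2168 + 5 = 4.306
Star Q: d = 36.3 ly / 3.26 = 11.13 pc
Star Q: M = m − 5 log₁₀ d + 5 = 11.86 − 5·1.0467 + 5 = 11.627
ΔM = M_P − M_Q = 4.306 − (11.627) = -7.321; smaller M is more luminous → Star P.
L ratio = 10^(0.4 |ΔM|) = 10^2.928 = 847.7

Star P is more luminous, by a factor of 848.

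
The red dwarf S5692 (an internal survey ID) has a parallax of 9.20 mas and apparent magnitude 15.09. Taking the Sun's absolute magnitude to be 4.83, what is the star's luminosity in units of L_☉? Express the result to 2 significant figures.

d = 1/p = 1000/9.20 mas = 108.7 pc
M = m − 5 log₁₀ d + 5 = 15.09 − 5·2.0362 + 5 = 9.909
M − M_☉ = 9.909 − 4.83 = 5.079
L/L_☉ = 10^(−0.4 × 5.079) = 9.299×10^-3

L/L_☉ ≈ 9.3×10^-3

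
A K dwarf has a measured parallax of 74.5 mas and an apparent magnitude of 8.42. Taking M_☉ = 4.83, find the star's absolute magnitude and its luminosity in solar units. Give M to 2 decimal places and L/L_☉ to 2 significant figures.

d = 1/p = 1000/74.5 mas = 13.42 pc
M = m − 5 log₁₀ d + 5 = 8.42 − 5·1.1278 + 5 = 7.781
M − M_☉ = 7.781 − 4.83 = 2.951
L/L_☉ = 10^(−0.4 × 2.951) = 0.06602

M ≈ 7.78; L/L_☉ ≈ 0.066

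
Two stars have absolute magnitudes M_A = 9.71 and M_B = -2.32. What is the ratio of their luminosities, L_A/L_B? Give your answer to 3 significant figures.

L_A/L_B ≈ 1.54×10^-5

ΔM = M_A − M_B = 12.03
L_A/L_B = 10^(−0.4 ΔM) = 10^-4.812 = 1.542×10^-5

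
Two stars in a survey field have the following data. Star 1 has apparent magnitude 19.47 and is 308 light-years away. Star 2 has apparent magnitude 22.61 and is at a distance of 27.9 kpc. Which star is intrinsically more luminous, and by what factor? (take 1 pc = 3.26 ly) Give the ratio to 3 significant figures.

Star 2 is more luminous, by a factor of 4840.

Star 1: d = 308 ly / 3.26 = 94.48 pc
Star 1: M = m − 5 log₁₀ d + 5 = 19.47 − 5·1.9753 + 5 = 14.593
Star 2: d = 27.9 kpc = 27900 pc
Star 2: M = m − 5 log₁₀ d + 5 = 22.61 − 5·4.4456 + 5 = 5.382
ΔM = M_1 − M_2 = 14.593 − (5.382) = 9.211; smaller M is more luminous → Star 2.
L ratio = 10^(0.4 |ΔM|) = 10^3.685 = 4837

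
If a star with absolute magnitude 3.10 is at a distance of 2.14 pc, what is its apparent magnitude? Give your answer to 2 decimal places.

m = M + 5 log₁₀ d − 5 = 3.10 + 5·0.3304 − 5 = -0.248

m ≈ -0.25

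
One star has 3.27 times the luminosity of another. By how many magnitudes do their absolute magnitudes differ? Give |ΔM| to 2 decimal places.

Pogson: ΔM = −2.5 log₁₀(ratio) = −2.5 log₁₀(3.27) = −2.5 × 0.5145 = -1.286

|ΔM| ≈ 1.29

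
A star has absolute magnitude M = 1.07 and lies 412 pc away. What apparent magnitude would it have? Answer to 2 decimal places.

m ≈ 9.14

m = M + 5 log₁₀ d − 5 = 1.07 + 5·2.6149 − 5 = 9.144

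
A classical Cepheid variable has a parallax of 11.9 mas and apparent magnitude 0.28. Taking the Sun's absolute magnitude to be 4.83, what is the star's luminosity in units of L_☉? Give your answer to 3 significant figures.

d = 1/p = 1000/11.9 mas = 84.03 pc
M = m − 5 log₁₀ d + 5 = 0.28 − 5·1.9245 + 5 = -4.342
M − M_☉ = -4.342 − 4.83 = -9.172
L/L_☉ = 10^(−0.4 × -9.172) = 4666

L/L_☉ ≈ 4670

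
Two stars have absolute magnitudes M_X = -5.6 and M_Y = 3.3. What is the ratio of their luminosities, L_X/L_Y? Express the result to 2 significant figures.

L_X/L_Y ≈ 3600

ΔM = M_X − M_Y = -8.9
L_X/L_Y = 10^(−0.4 ΔM) = 10^3.560 = 3631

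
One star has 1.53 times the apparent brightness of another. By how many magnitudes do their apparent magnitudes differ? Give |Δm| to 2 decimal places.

Pogson: Δm = −2.5 log₁₀(ratio) = −2.5 log₁₀(1.53) = −2.5 × 0.1847 = -0.462

|Δm| ≈ 0.46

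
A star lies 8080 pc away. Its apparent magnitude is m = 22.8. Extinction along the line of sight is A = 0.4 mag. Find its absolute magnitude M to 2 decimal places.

M ≈ 7.86

5 log₁₀(d/10 pc) = 5 log₁₀(8080) − 5 = 14.537
M = m − 5 log₁₀(d/10) − A = 22.8 − 14.537 − 0.4 = 7.863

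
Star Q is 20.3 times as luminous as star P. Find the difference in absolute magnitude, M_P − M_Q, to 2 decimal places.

M_P − M_Q ≈ 3.27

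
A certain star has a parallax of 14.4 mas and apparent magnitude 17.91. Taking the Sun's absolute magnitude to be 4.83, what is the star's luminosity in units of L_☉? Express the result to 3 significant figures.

L/L_☉ ≈ 2.83×10^-4

d = 1/p = 1000/14.4 mas = 69.44 pc
M = m − 5 log₁₀ d + 5 = 17.91 − 5·1.8416 + 5 = 13.702
M − M_☉ = 13.702 − 4.83 = 8.872
L/L_☉ = 10^(−0.4 × 8.872) = 2.827×10^-4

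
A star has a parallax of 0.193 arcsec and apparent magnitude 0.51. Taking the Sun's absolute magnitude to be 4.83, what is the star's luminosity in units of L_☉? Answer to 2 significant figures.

L/L_☉ ≈ 14

d = 1/p = 1/0.193″ = 5.181 pc
M = m − 5 log₁₀ d + 5 = 0.51 − 5·0.7144 + 5 = 1.938
M − M_☉ = 1.938 − 4.83 = -2.892
L/L_☉ = 10^(−0.4 × -2.892) = 14.35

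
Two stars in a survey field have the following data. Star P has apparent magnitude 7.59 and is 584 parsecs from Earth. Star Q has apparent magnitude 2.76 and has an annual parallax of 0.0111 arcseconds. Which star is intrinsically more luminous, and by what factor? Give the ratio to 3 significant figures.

Star P: M = m − 5 log₁₀ d + 5 = 7.59 − 5·2.7664 + 5 = -1.242
Star Q: d = 1/p = 1/0.0111″ = 90.09 pc
Star Q: M = m − 5 log₁₀ d + 5 = 2.76 − 5·1.9547 + 5 = -2.013
ΔM = M_P − M_Q = -1.242 − (-2.013) = 0.771; smaller M is more luminous → Star Q.
L ratio = 10^(0.4 |ΔM|) = 10^0.309 = 2.035

Star Q is more luminous, by a factor of 2.03.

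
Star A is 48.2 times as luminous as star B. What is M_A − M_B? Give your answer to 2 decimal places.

M_A − M_B ≈ -4.21

Pogson: ΔM = −2.5 log₁₀(ratio) = −2.5 log₁₀(48.2) = −2.5 × 1.6830 = -4.208
Star A is brighter, so it has the smaller magnitude: the difference is negative.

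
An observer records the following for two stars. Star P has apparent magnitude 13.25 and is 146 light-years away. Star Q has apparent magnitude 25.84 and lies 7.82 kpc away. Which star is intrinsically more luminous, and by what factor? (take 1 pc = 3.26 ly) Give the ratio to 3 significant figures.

Star P: d = 146 ly / 3.26 = 44.79 pc
Star P: M = m − 5 log₁₀ d + 5 = 13.25 − 5·1.6511 + 5 = 9.994
Star Q: d = 7.82 kpc = 7820 pc
Star Q: M = m − 5 log₁₀ d + 5 = 25.84 − 5·3.8932 + 5 = 11.374
ΔM = M_P − M_Q = 9.994 − (11.374) = -1.380; smaller M is more luminous → Star P.
L ratio = 10^(0.4 |ΔM|) = 10^0.552 = 3.563

Star P is more luminous, by a factor of 3.56.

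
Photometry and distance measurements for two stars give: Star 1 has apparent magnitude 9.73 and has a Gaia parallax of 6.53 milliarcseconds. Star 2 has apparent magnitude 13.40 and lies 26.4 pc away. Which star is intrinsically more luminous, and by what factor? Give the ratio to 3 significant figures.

Star 1: p = 6.53 mas = 6.53×10^-3″ → d = 1/p = 153.1 pc
Star 1: M = m − 5 log₁₀ d + 5 = 9.73 − 5·2.1851 + 5 = 3.805
Star 2: M = m − 5 log₁₀ d + 5 = 13.40 − 5·1.4216 + 5 = 11.292
ΔM = M_1 − M_2 = 3.805 − (11.292) = -7.487; smaller M is more luminous → Star 1.
L ratio = 10^(0.4 |ΔM|) = 10^2.995 = 988.5

Star 1 is more luminous, by a factor of 988.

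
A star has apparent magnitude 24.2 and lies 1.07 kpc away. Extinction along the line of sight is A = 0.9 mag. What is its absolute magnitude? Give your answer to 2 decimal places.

M ≈ 13.15

d = 1.07 kpc = 1070 pc
5 log₁₀(d/10 pc) = 5 log₁₀(1070) − 5 = 10.147
M = m − 5 log₁₀(d/10) − A = 24.2 − 10.147 − 0.9 = 13.153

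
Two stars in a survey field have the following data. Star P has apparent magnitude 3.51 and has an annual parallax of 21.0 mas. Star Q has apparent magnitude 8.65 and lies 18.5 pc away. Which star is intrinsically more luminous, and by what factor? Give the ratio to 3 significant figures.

Star P is more luminous, by a factor of 754.

Star P: p = 21.0 mas = 0.0210″ → d = 1/p = 47.62 pc
Star P: M = m − 5 log₁₀ d + 5 = 3.51 − 5·1.6778 + 5 = 0.121
Star Q: M = m − 5 log₁₀ d + 5 = 8.65 − 5·1.2672 + 5 = 7.314
ΔM = M_P − M_Q = 0.121 − (7.314) = -7.193; smaller M is more luminous → Star P.
L ratio = 10^(0.4 |ΔM|) = 10^2.877 = 753.7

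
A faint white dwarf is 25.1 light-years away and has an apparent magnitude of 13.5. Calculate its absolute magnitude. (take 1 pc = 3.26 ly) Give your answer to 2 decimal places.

d = 25.1 ly / 3.26 = 7.699 pc
5 log₁₀(d/10 pc) = 5 log₁₀(7.699) − 5 = -0.568
M = m − 5 log₁₀(d/10) = 13.5 + 0.568 = 14.068

M ≈ 14.07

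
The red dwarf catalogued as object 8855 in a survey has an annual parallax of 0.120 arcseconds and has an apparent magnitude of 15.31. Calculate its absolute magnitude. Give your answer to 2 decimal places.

d = 1/p = 1/0.120″ = 8.333 pc
5 log₁₀(d/10 pc) = 5 log₁₀(8.333) − 5 = -0.396
M = m − 5 log₁₀(d/10) = 15.31 + 0.396 = 15.706

M ≈ 15.71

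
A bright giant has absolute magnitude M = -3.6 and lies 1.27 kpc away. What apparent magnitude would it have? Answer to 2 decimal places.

m ≈ 6.92

d = 1.27 kpc = 1270 pc
m = M + 5 log₁₀ d − 5 = -3.6 + 5·3.1038 − 5 = 6.919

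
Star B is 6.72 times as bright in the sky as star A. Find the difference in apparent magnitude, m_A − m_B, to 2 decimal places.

Pogson: Δm = −2.5 log₁₀(ratio) = −2.5 log₁₀(6.72) = −2.5 × 0.8274 = -2.068
Star B is brighter so has the smaller magnitude: m_A − m_B is positive.

m_A − m_B ≈ 2.07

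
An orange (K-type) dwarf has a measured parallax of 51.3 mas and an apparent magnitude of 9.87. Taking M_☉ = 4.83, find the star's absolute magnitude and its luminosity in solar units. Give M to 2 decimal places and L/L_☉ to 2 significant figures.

d = 1/p = 1000/51.3 mas = 19.49 pc
M = m − 5 log₁₀ d + 5 = 9.87 − 5·1.2899 + 5 = 8.421
M − M_☉ = 8.421 − 4.83 = 3.591
L/L_☉ = 10^(−0.4 × 3.591) = 0.03662

M ≈ 8.42; L/L_☉ ≈ 0.037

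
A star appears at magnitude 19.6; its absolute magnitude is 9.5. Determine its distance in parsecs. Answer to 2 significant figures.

d ≈ 1000 pc

μ = m − M = 10.100
m − M = 5 log₁₀ d − 5
log₁₀ d = (m − M)/5 + 1 = 3.0200
d = 10^3.0200 = 1047 pc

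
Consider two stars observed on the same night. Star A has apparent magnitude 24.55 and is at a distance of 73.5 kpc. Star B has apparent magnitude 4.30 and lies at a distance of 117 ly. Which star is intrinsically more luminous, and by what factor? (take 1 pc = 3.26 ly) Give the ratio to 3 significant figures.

Star A: d = 73.5 kpc = 73500 pc
Star A: M = m − 5 log₁₀ d + 5 = 24.55 − 5·4.8663 + 5 = 5.219
Star B: d = 117 ly / 3.26 = 35.89 pc
Star B: M = m − 5 log₁₀ d + 5 = 4.30 − 5·1.5550 + 5 = 1.525
ΔM = M_A − M_B = 5.219 − (1.525) = 3.693; smaller M is more luminous → Star B.
L ratio = 10^(0.4 |ΔM|) = 10^1.477 = 30.02

Star B is more luminous, by a factor of 30.0.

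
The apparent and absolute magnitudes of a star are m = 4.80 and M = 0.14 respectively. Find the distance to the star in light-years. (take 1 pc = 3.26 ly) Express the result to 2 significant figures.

Distance modulus: m − M = 4.80 − (0.14) = 4.660
m − M = 5 log₁₀ d − 5
log₁₀ d = (m − M)/5 + 1 = 1.9320
d = 10^1.9320 = 85.51 pc
= 278.8 ly

d ≈ 280 ly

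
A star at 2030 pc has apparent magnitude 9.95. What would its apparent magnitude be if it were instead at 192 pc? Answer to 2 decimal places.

m ≈ 4.83

Flux ∝ 1/d², so Δm = 5 log₁₀(d₂/d₁) = 5 log₁₀(192/2030) = -5.121
m₂ = m₁ + Δm = 9.95 + (-5.121) = 4.829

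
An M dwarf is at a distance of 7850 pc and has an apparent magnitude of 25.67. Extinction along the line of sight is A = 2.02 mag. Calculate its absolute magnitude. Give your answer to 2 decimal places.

M ≈ 9.18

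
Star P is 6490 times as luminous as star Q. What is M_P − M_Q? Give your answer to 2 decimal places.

M_P − M_Q ≈ -9.53

Pogson: ΔM = −2.5 log₁₀(ratio) = −2.5 log₁₀(6490) = −2.5 × 3.8122 = -9.531
Star P is brighter, so it has the smaller magnitude: the difference is negative.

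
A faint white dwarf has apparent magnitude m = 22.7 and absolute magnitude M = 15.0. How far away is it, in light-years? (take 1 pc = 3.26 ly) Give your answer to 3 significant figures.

d ≈ 1130 ly

Distance modulus: m − M = 22.7 − (15.0) = 7.700
m − M = 5 log₁₀ d − 5
log₁₀ d = (m − M)/5 + 1 = 2.5400
d = 10^2.5400 = 346.7 pc
= 1130 ly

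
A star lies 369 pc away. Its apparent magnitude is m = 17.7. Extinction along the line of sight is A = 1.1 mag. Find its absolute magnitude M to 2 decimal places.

M ≈ 8.76

5 log₁₀(d/10 pc) = 5 log₁₀(369.0) − 5 = 7.835
M = m − 5 log₁₀(d/10) − A = 17.7 − 7.835 − 1.1 = 8.765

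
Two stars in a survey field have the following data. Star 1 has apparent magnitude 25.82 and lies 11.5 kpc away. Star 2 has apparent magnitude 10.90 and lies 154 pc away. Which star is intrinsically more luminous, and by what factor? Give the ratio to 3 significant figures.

Star 2 is more luminous, by a factor of 167.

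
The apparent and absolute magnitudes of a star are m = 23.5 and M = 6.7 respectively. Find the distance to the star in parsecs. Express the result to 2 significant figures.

d ≈ 23000 pc

μ = m − M = 16.800
m − M = 5 log₁₀ d − 5
log₁₀ d = (m − M)/5 + 1 = 4.3600
d = 10^4.3600 = 22910 pc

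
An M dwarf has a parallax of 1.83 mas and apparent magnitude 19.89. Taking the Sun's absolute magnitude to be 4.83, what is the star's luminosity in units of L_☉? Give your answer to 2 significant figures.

d = 1/p = 1000/1.83 mas = 546.4 pc
M = m − 5 log₁₀ d + 5 = 19.89 − 5·2.7375 + 5 = 11.202
M − M_☉ = 11.202 − 4.83 = 6.372
L/L_☉ = 10^(−0.4 × 6.372) = 2.826×10^-3

L/L_☉ ≈ 2.8×10^-3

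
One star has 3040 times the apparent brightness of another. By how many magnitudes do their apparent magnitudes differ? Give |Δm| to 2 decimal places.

Pogson: Δm = −2.5 log₁₀(ratio) = −2.5 log₁₀(3040) = −2.5 × 3.4829 = -8.707

|Δm| ≈ 8.71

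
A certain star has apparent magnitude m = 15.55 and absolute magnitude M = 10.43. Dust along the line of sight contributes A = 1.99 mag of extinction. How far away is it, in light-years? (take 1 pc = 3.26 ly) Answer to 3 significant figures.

m − M = 5 log₁₀(d/10 pc) + A  ⇒  15.55 − (10.43) − 1.99 = 5 log₁₀(d/10)
3.130 = 5 log₁₀(d/10)
log₁₀ d = (m − M − A)/5 + 1 = 1.6260
d = 10^1.6260 = 42.27 pc
= 137.8 ly

d ≈ 138 ly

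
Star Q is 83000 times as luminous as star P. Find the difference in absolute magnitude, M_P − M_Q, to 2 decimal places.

Pogson: ΔM = −2.5 log₁₀(ratio) = −2.5 log₁₀(83000) = −2.5 × 4.9191 = -12.298
Star Q is brighter so has the smaller magnitude: M_P − M_Q is positive.

M_P − M_Q ≈ 12.30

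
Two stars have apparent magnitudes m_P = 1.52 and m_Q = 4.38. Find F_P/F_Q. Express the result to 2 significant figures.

Magnitude difference = -2.86
Flux ratio = 10^(−0.4 Δm) = 10^(−0.4 × -2.86) = 10^1.144 = 13.93

F_P/F_Q ≈ 14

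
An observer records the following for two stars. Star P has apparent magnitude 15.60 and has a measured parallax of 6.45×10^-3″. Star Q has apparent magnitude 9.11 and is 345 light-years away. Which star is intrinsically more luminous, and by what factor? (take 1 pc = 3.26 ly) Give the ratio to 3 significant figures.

Star Q is more luminous, by a factor of 184.

Star P: d = 1/p = 1/6.45×10^-3″ = 155.0 pc
Star P: M = m − 5 log₁₀ d + 5 = 15.60 − 5·2.1904 + 5 = 9.648
Star Q: d = 345 ly / 3.26 = 105.8 pc
Star Q: M = m − 5 log₁₀ d + 5 = 9.11 − 5·2.0246 + 5 = 3.987
ΔM = M_P − M_Q = 9.648 − (3.987) = 5.661; smaller M is more luminous → Star Q.
L ratio = 10^(0.4 |ΔM|) = 10^2.264 = 183.8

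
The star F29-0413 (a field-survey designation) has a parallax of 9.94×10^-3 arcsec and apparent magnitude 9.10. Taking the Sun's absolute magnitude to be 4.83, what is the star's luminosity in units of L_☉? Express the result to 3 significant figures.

L/L_☉ ≈ 1.98

d = 1/p = 1/9.94×10^-3″ = 100.6 pc
M = m − 5 log₁₀ d + 5 = 9.10 − 5·2.0026 + 5 = 4.087
M − M_☉ = 4.087 − 4.83 = -0.743
L/L_☉ = 10^(−0.4 × -0.743) = 1.983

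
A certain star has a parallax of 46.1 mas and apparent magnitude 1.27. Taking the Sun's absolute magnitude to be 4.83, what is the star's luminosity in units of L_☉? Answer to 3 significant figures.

d = 1/p = 1000/46.1 mas = 21.69 pc
M = m − 5 log₁₀ d + 5 = 1.27 − 5·1.3363 + 5 = -0.411
M − M_☉ = -0.411 − 4.83 = -5.241
L/L_☉ = 10^(−0.4 × -5.241) = 124.9

L/L_☉ ≈ 125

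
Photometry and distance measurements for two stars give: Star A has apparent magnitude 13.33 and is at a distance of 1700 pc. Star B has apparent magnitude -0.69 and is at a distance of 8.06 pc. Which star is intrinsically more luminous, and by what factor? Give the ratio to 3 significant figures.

Star B is more luminous, by a factor of 9.12.

Star A: M = m − 5 log₁₀ d + 5 = 13.33 − 5·3.2304 + 5 = 2.178
Star B: M = m − 5 log₁₀ d + 5 = -0.69 − 5·0.9063 + 5 = -0.222
ΔM = M_A − M_B = 2.178 − (-0.222) = 2.399; smaller M is more luminous → Star B.
L ratio = 10^(0.4 |ΔM|) = 10^0.960 = 9.115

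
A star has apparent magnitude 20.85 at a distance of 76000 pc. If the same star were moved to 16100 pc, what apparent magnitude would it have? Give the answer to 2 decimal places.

Flux ∝ 1/d², so Δm = 5 log₁₀(d₂/d₁) = 5 log₁₀(16100/76000) = -3.370
m₂ = m₁ + Δm = 20.85 + (-3.370) = 17.480

m ≈ 17.48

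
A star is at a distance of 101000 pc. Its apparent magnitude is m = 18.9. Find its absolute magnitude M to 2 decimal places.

5 log₁₀(d/10 pc) = 5 log₁₀(101000) − 5 = 20.022
M = m − 5 log₁₀(d/10) = 18.9 − 20.022 = -1.122

M ≈ -1.12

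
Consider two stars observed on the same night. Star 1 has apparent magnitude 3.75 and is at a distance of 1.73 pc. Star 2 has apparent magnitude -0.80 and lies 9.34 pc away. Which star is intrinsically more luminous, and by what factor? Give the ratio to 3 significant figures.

Star 2 is more luminous, by a factor of 1930.

Star 1: M = m − 5 log₁₀ d + 5 = 3.75 − 5·0.2380 + 5 = 7.560
Star 2: M = m − 5 log₁₀ d + 5 = -0.80 − 5·0.9703 + 5 = -0.652
ΔM = M_1 − M_2 = 7.560 − (-0.652) = 8.212; smaller M is more luminous → Star 2.
L ratio = 10^(0.4 |ΔM|) = 10^3.285 = 1926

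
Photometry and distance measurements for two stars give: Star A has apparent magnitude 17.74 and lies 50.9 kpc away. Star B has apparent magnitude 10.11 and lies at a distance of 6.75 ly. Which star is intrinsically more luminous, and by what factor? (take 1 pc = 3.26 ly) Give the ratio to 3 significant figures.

Star A: d = 50.9 kpc = 50900 pc
Star A: M = m − 5 log₁₀ d + 5 = 17.74 − 5·4.7067 + 5 = -0.794
Star B: d = 6.75 ly / 3.26 = 2.071 pc
Star B: M = m − 5 log₁₀ d + 5 = 10.11 − 5·0.3161 + 5 = 13.530
ΔM = M_A − M_B = -0.794 − (13.530) = -14.323; smaller M is more luminous → Star A.
L ratio = 10^(0.4 |ΔM|) = 10^5.729 = 536100

Star A is more luminous, by a factor of 536000.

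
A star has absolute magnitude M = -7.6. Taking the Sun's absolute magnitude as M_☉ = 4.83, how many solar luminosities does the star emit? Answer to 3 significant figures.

M − M_☉ = -7.6 − 4.83 = -12.430
L/L_☉ = 10^(−0.4 (M − M_☉)) = 10^4.972 = 93760

L/L_☉ ≈ 93800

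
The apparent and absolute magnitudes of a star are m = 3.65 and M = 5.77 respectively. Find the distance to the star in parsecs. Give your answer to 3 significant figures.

Distance modulus: m − M = 3.65 − (5.77) = -2.120
m − M = 5 log₁₀ d − 5
log₁₀ d = (m − M)/5 + 1 = 0.5760
d = 10^0.5760 = 3.767 pc

d ≈ 3.77 pc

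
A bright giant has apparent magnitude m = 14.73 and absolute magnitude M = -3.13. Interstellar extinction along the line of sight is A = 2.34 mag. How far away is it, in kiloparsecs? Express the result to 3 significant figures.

d ≈ 12.7 kpc

m − M = 5 log₁₀(d/10 pc) + A  ⇒  14.73 − (-3.13) − 2.34 = 5 log₁₀(d/10)
15.520 = 5 log₁₀(d/10)
log₁₀ d = (m − M − A)/5 + 1 = 4.1040
d = 10^4.1040 = 12710 pc
= 12.71 kpc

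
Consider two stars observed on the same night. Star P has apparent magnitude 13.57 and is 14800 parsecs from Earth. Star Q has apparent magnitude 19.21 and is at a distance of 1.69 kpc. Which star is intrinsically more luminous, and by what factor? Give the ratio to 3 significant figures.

Star P is more luminous, by a factor of 13800.

Star P: M = m − 5 log₁₀ d + 5 = 13.57 − 5·4.1703 + 5 = -2.281
Star Q: d = 1.69 kpc = 1690 pc
Star Q: M = m − 5 log₁₀ d + 5 = 19.21 − 5·3.2279 + 5 = 8.071
ΔM = M_P − M_Q = -2.281 − (8.071) = -10.352; smaller M is more luminous → Star P.
L ratio = 10^(0.4 |ΔM|) = 10^4.141 = 13830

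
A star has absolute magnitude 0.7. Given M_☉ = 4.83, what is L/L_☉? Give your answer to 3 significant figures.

M − M_☉ = 0.7 − 4.83 = -4.130
L/L_☉ = 10^(−0.4 (M − M_☉)) = 10^1.652 = 44.87

L/L_☉ ≈ 44.9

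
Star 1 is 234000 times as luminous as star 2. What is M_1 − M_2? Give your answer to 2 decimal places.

M_1 − M_2 ≈ -13.42

Pogson: ΔM = −2.5 log₁₀(ratio) = −2.5 log₁₀(234000) = −2.5 × 5.3692 = -13.423
Star 1 is brighter, so it has the smaller magnitude: the difference is negative.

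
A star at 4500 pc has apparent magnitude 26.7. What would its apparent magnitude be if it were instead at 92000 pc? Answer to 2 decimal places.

m ≈ 33.25

Flux ∝ 1/d², so Δm = 5 log₁₀(d₂/d₁) = 5 log₁₀(92000/4500) = 6.553
m₂ = m₁ + Δm = 26.7 + (6.553) = 33.253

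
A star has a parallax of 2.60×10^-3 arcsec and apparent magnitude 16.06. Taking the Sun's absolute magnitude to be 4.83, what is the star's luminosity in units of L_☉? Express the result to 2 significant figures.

d = 1/p = 1/2.60×10^-3″ = 384.6 pc
M = m − 5 log₁₀ d + 5 = 16.06 − 5·2.5850 + 5 = 8.135
M − M_☉ = 8.135 − 4.83 = 3.305
L/L_☉ = 10^(−0.4 × 3.305) = 0.04765

L/L_☉ ≈ 0.048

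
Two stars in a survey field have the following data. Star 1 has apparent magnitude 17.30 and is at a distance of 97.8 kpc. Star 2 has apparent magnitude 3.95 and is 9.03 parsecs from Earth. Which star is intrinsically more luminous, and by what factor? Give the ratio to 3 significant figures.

Star 1: d = 97.8 kpc = 97800 pc
Star 1: M = m − 5 log₁₀ d + 5 = 17.30 − 5·4.9903 + 5 = -2.652
Star 2: M = m − 5 log₁₀ d + 5 = 3.95 − 5·0.9557 + 5 = 4.172
ΔM = M_1 − M_2 = -2.652 − (4.172) = -6.823; smaller M is more luminous → Star 1.
L ratio = 10^(0.4 |ΔM|) = 10^2.729 = 536.2

Star 1 is more luminous, by a factor of 536.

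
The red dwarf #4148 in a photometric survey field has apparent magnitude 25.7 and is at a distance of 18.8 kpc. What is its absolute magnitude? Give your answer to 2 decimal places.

d = 18.8 kpc = 18800 pc
5 log₁₀(d/10 pc) = 5 log₁₀(18800) − 5 = 16.371
M = m − 5 log₁₀(d/10) = 25.7 − 16.371 = 9.329

M ≈ 9.33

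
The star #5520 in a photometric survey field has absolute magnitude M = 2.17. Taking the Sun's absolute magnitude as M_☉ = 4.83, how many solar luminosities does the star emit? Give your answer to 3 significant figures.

M − M_☉ = 2.17 − 4.83 = -2.660
L/L_☉ = 10^(−0.4 (M − M_☉)) = 10^1.064 = 11.59

L/L_☉ ≈ 11.6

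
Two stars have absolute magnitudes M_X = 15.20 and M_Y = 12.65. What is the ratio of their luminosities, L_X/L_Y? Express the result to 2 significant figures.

L_X/L_Y ≈ 0.095

ΔM = M_X − M_Y = 2.55
L_X/L_Y = 10^(−0.4 ΔM) = 10^-1.020 = 0.09550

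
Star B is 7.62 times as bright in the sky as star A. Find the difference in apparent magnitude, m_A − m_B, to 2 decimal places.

Pogson: Δm = −2.5 log₁₀(ratio) = −2.5 log₁₀(7.62) = −2.5 × 0.8820 = -2.205
Star B is brighter so has the smaller magnitude: m_A − m_B is positive.

m_A − m_B ≈ 2.20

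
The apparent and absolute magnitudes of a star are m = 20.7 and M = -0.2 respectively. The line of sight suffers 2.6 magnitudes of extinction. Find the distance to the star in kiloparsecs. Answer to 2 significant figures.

m − M = 5 log₁₀(d/10 pc) + A  ⇒  20.7 − (-0.2) − 2.6 = 5 log₁₀(d/10)
18.300 = 5 log₁₀(d/10)
log₁₀ d = (m − M − A)/5 + 1 = 4.6600
d = 10^4.6600 = 45710 pc
= 45.71 kpc

d ≈ 46 kpc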